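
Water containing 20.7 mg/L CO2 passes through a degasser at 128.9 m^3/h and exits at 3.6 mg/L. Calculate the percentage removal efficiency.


CO2_out / CO2_in = 3.6 / 20.7 = 0.17391304
Fraction remaining = 0.17391304
efficiency = (1 - 0.17391304) * 100 = 82.6087 %

82.6087 %


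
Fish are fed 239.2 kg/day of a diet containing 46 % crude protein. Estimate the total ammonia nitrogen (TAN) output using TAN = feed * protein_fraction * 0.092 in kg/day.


Protein in feed = 239.2 * 46/100 = 110.032 kg/day
TAN = protein * 0.092 = 110.032 * 0.092 = 10.122944 kg/day

10.122944 kg/day


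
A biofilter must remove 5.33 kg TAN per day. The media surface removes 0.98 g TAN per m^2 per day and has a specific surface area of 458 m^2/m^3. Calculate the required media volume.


A = 5.33*1000 / 0.98 = 5438.7755 m^2
V = 5438.7755 / 458 = 11.8751

11.8751 m^3


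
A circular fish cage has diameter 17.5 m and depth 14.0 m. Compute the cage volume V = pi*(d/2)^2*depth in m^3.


r = d/2 = 17.5/2 = 8.75 m
Base area = pi*r^2 = pi*8.75^2 = 240.52819 m^2
Volume = 240.52819 * 14.0 = 3367.39 m^3

3367.39 m^3


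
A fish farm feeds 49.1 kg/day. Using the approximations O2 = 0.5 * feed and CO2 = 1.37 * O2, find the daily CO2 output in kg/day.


O2 = 49.1 * 0.5 = 24.55
CO2 = 24.55 * 1.37 = 33.6335

33.6335 kg/day


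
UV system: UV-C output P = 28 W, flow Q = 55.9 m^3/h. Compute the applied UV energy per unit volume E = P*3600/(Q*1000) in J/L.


Energy delivered per hour = 28 W * 3600 s = 100800 J/h
Volume treated per hour = 55.9 m^3/h * 1000 = 55900 L/h
dose = 100800 / 55900 = 1.80322 J/L

1.80322 J/L


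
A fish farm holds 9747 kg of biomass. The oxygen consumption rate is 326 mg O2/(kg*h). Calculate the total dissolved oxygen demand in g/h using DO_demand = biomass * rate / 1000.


Total O2 consumption (mg/h) = 9747 kg * 326 mg/(kg*h) = 3177522 mg/h
Convert to g/h: 3177522 / 1000 = 3177.522 g/h

3177.522 g/h


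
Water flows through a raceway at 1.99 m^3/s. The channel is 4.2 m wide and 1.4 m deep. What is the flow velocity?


Cross-sectional area = W * d = 4.2 * 1.4 = 5.88 m^2
Velocity = Q / A = 1.99 / 5.88 = 0.338435 m/s

0.338435 m/s


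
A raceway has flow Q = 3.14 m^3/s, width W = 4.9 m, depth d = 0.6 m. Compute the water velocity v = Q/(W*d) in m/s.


Cross-sectional area = W * d = 4.9 * 0.6 = 2.94 m^2
Velocity = Q / A = 3.14 / 2.94 = 1.06803 m/s

1.06803 m/s


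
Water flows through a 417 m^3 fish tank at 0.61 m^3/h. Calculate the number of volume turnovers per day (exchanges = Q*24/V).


Daily flow volume = 0.61 m^3/h * 24 h = 14.64 m^3/day
Exchanges = daily flow / tank volume = 14.64 / 417 = 0.0351079 exchanges/day

0.0351079 exchanges/day


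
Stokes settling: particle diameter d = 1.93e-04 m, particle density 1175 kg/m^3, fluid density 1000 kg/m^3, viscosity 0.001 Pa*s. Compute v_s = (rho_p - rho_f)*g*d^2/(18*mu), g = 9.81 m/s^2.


Density difference: rho_p - rho_f = 1175 - 1000 = 175 kg/m^3
d^2 = (1.93e-04)^2 = 3.7249e-08 m^2
Numerator = (rho_p - rho_f) * g * d^2 = 175 * 9.81 * 3.7249e-08 = 6.3947221e-05
Denominator = 18 * mu = 18 * 0.001 = 0.018
v_s = 6.3947221e-05 / 0.018 = 0.00355262 m/s
Check: Re = rho_f * v_s * d / mu = 1000 * 0.00355262 * 1.93e-04 / 0.001 = 0.686 < 1, so Stokes' law applies.

0.00355262 m/s


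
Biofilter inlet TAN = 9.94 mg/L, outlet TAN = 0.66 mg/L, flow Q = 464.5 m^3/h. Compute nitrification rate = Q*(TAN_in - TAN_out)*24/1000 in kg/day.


Concentration drop: TAN_in - TAN_out = 9.94 - 0.66 = 9.28 mg/L
Hourly TAN removed = Q * dTAN = 464.5 m^3/h * 9.28 mg/L = 4310.56 g/h  (m^3/h * mg/L = g/h)
Daily TAN removed = 4310.56 * 24 = 103453.44 g/day
Convert to kg/day: 103453.44 / 1000 = 103.45344 kg/day

103.45344 kg/day


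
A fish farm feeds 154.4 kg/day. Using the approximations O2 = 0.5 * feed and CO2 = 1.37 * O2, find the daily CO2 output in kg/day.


O2 = 154.4 * 0.5 = 77.2
CO2 = 77.2 * 1.37 = 105.764

105.764 kg/day


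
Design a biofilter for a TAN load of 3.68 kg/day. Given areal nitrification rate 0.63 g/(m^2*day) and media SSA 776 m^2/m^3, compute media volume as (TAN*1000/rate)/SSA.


A = 3.68*1000 / 0.63 = 5841.2698 m^2
V = 5841.2698 / 776 = 7.52741

7.52741 m^3


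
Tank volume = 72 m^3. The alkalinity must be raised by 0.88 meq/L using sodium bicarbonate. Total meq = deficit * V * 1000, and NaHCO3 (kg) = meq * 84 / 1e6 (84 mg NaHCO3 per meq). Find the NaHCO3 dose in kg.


Tank volume in L = 72 m^3 * 1000 = 72000 L
Total meq required = 0.88 meq/L * 72000 L = 63360 meq
NaHCO3 mass = 63360 meq * 84 mg/meq / 1e6 = 5.32224 kg

5.32224 kg


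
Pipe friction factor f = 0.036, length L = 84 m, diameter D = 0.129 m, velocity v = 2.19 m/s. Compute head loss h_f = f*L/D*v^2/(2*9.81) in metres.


v^2 = 2.19^2 = 4.7961 m^2/s^2
L/D = 84/0.129 = 651.16279
h_f = f*(L/D)*v^2/(2g) = 0.036 * 651.16279 * 4.7961 / 19.62 = 5.73035 m

5.73035 m


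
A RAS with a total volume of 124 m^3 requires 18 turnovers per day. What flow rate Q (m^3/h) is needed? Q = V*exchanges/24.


Daily recirculation volume = 124 m^3 * 18 = 2232 m^3/day
Flow rate Q = daily volume / 24 h = 2232 / 24 = 93 m^3/h

93 m^3/h


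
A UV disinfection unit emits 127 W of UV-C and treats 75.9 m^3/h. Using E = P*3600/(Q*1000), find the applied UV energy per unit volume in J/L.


Energy delivered per hour = 127 W * 3600 s = 457200 J/h
Volume treated per hour = 75.9 m^3/h * 1000 = 75900 L/h
dose = 457200 / 75900 = 6.02372 J/L

6.02372 J/L


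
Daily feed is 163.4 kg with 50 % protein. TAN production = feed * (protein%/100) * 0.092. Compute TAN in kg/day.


Protein in feed = 163.4 * 50/100 = 81.7 kg/day
TAN = protein * 0.092 = 81.7 * 0.092 = 7.5164 kg/day

7.5164 kg/day


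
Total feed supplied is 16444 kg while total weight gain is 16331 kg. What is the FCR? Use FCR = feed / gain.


FCR = feed consumed / weight gained
FCR = 16444 kg / 16331 kg = 1.00692

1.00692


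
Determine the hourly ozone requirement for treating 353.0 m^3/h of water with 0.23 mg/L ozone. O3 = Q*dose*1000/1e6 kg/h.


O3 demand (mg/h) = Q * dose * 1000 = 353.0 * 0.23 * 1000 = 81190 mg/h
Convert mg to kg: 81190 / 1e6 = 0.08119 kg/h

0.08119 kg/h


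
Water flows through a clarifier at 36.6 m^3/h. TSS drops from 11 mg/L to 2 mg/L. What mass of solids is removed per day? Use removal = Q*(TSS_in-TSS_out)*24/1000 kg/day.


Concentration drop: TSS_in - TSS_out = 11 - 2 = 9 mg/L
Hourly solids removed = Q * dTSS = 36.6 m^3/h * 9 mg/L = 329.4 g/h  (m^3/h * mg/L = g/h)
Daily solids removed = 329.4 * 24 = 7905.6 g/day
Convert g to kg: 7905.6 / 1000 = 7.9056 kg/day

7.9056 kg/day


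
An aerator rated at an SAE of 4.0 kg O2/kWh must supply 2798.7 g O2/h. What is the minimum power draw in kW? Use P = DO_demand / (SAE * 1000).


SAE in g O2/kWh = 4.0 * 1000 = 4000 g/kWh
P = DO_demand / SAE_g = 2798.7 / 4000 = 0.699675 kW

0.699675 kW


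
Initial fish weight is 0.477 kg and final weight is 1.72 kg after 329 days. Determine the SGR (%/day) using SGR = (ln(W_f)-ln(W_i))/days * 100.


ln(W_f) = ln(1.72) = 0.54232429
ln(W_i) = ln(0.477) = -0.74023879
ln(W_f) - ln(W_i) = 0.54232429 - -0.74023879 = 1.2825631
SGR = 1.2825631 / 329 * 100 = 0.389837 %/day

0.389837 %/day


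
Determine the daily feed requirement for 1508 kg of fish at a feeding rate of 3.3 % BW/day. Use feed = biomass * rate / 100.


Feeding rate fraction = 3.3% / 100 = 0.033
Daily feed = 1508 kg * 0.033 = 49.764 kg/day

49.764 kg/day


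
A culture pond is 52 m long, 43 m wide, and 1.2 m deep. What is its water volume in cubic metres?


Base area = L * W = 52 * 43 = 2236 m^2
Volume = area * depth = 2236 * 1.2 = 2683.2 m^3

2683.2 m^3


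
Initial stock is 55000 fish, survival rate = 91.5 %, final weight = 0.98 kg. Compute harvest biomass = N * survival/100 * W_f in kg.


Survivors = 55000 * 91.5/100 = 50325 fish
Harvest biomass = survivors * W_f = 50325 * 0.98 = 49318.5 kg

49318.5 kg


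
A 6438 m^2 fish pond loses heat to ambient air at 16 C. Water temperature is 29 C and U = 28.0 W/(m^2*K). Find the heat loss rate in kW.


Temperature difference dT = 29 - 16 = 13 K
Heat loss (W) = U * A * dT = 28.0 * 6438 * 13 = 2343432 W
Convert to kW: 2343432 / 1000 = 2343.432 kW

2343.432 kW


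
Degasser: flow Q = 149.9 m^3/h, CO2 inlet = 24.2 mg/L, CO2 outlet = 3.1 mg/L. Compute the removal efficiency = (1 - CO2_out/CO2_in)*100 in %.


CO2_out / CO2_in = 3.1 / 24.2 = 0.12809917
Fraction remaining = 0.12809917
efficiency = (1 - 0.12809917) * 100 = 87.1901 %

87.1901 %


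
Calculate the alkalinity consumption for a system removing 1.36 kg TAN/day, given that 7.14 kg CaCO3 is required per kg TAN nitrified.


Alkalinity factor: 7.14 kg CaCO3 consumed per kg TAN nitrified
alk = 1.36 kg TAN * 7.14 = 9.7104 kg CaCO3/day

9.7104 kg CaCO3/day


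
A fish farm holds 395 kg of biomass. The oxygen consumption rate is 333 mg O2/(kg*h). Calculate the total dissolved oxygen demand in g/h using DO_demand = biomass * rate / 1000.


Total O2 consumption (mg/h) = 395 kg * 333 mg/(kg*h) = 131535 mg/h
Convert to g/h: 131535 / 1000 = 131.535 g/h

131.535 g/h


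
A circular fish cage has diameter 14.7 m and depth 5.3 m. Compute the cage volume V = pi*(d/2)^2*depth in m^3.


r = d/2 = 14.7/2 = 7.35 m
Base area = pi*r^2 = pi*7.35^2 = 169.71669 m^2
Volume = 169.71669 * 5.3 = 899.498 m^3

899.498 m^3


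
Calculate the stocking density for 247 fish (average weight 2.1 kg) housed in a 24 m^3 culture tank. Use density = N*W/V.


Total biomass = 247 fish * 2.1 kg = 518.7 kg
Density = total biomass / volume = 518.7 / 24 = 21.6125 kg/m^3

21.6125 kg/m^3


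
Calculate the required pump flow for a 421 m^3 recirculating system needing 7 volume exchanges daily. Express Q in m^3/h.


Daily recirculation volume = 421 m^3 * 7 = 2947 m^3/day
Flow rate Q = daily volume / 24 h = 2947 / 24 = 122.792 m^3/h

122.792 m^3/h


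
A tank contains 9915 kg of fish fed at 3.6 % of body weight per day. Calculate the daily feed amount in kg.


Feeding rate fraction = 3.6% / 100 = 0.036
Daily feed = 9915 kg * 0.036 = 356.94 kg/day

356.94 kg/day


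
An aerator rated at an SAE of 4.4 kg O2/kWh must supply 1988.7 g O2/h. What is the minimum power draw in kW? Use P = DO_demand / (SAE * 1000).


SAE in g O2/kWh = 4.4 * 1000 = 4400 g/kWh
P = DO_demand / SAE_g = 1988.7 / 4400 = 0.451977 kW

0.451977 kW


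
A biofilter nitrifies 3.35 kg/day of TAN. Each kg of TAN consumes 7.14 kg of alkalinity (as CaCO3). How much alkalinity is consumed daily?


Alkalinity factor: 7.14 kg CaCO3 consumed per kg TAN nitrified
alk = 3.35 kg TAN * 7.14 = 23.919 kg CaCO3/day

23.919 kg CaCO3/day


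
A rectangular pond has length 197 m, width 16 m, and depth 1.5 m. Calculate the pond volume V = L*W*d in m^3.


Base area = L * W = 197 * 16 = 3152 m^2
Volume = area * depth = 3152 * 1.5 = 4728 m^3

4728 m^3


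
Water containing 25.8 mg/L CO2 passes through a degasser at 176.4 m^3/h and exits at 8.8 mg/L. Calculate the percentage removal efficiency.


CO2_out / CO2_in = 8.8 / 25.8 = 0.34108527
Fraction remaining = 0.34108527
efficiency = (1 - 0.34108527) * 100 = 65.8915 %

65.8915 %


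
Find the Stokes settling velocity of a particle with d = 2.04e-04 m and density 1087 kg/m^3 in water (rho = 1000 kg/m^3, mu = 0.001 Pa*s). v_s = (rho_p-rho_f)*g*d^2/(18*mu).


Density difference: rho_p - rho_f = 1087 - 1000 = 87 kg/m^3
d^2 = (2.04e-04)^2 = 4.1616e-08 m^2
Numerator = (rho_p - rho_f) * g * d^2 = 87 * 9.81 * 4.1616e-08 = 3.5518008e-05
Denominator = 18 * mu = 18 * 0.001 = 0.018
v_s = 3.5518008e-05 / 0.018 = 0.00197322 m/s
Check: Re = rho_f * v_s * d / mu = 1000 * 0.00197322 * 2.04e-04 / 0.001 = 0.403 < 1, so Stokes' law applies.

0.00197322 m/s


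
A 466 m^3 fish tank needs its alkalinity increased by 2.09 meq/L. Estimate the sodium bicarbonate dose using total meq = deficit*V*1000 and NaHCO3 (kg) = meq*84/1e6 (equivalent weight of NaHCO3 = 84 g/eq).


Tank volume in L = 466 m^3 * 1000 = 466000 L
Total meq required = 2.09 meq/L * 466000 L = 973940 meq
NaHCO3 mass = 973940 meq * 84 mg/meq / 1e6 = 81.811 kg

81.811 kg


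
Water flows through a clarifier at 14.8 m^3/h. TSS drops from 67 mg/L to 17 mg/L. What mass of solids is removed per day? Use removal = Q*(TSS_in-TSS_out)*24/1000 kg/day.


Concentration drop: TSS_in - TSS_out = 67 - 17 = 50 mg/L
Hourly solids removed = Q * dTSS = 14.8 m^3/h * 50 mg/L = 740 g/h  (m^3/h * mg/L = g/h)
Daily solids removed = 740 * 24 = 17760 g/day
Convert g to kg: 17760 / 1000 = 17.76 kg/day

17.76 kg/day


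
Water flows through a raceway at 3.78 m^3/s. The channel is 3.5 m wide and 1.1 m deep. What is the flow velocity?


Cross-sectional area = W * d = 3.5 * 1.1 = 3.85 m^2
Velocity = Q / A = 3.78 / 3.85 = 0.981818 m/s

0.981818 m/s


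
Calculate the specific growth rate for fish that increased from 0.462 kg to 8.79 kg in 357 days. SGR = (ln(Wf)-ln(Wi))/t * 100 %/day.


ln(W_f) = ln(8.79) = 2.1736147
ln(W_i) = ln(0.462) = -0.77219039
ln(W_f) - ln(W_i) = 2.1736147 - -0.77219039 = 2.9458051
SGR = 2.9458051 / 357 * 100 = 0.825155 %/day

0.825155 %/day


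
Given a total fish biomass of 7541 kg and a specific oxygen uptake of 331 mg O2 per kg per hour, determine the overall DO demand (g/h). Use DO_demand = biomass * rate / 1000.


Total O2 consumption (mg/h) = 7541 kg * 331 mg/(kg*h) = 2496071 mg/h
Convert to g/h: 2496071 / 1000 = 2496.071 g/h

2496.071 g/h


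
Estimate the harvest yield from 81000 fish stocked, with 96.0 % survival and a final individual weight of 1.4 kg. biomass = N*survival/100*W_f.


Survivors = 81000 * 96.0/100 = 77760 fish
Harvest biomass = survivors * W_f = 77760 * 1.4 = 108864 kg

108864 kg


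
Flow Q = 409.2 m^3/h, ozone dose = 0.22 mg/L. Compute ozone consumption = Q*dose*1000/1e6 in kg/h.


O3 demand (mg/h) = Q * dose * 1000 = 409.2 * 0.22 * 1000 = 90024 mg/h
Convert mg to kg: 90024 / 1e6 = 0.090024 kg/h

0.090024 kg/h


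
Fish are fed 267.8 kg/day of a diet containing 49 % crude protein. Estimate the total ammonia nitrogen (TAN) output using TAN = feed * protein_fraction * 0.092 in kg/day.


Protein in feed = 267.8 * 49/100 = 131.222 kg/day
TAN = protein * 0.092 = 131.222 * 0.092 = 12.072424 kg/day

12.072424 kg/day


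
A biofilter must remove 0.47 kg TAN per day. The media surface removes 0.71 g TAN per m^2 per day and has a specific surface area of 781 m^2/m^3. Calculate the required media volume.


A = 0.47*1000 / 0.71 = 661.97183 m^2
V = 661.97183 / 781 = 0.847595

0.847595 m^3


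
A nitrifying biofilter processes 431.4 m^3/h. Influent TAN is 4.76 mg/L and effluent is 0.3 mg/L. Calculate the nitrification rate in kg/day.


Concentration drop: TAN_in - TAN_out = 4.76 - 0.3 = 4.46 mg/L
Hourly TAN removed = Q * dTAN = 431.4 m^3/h * 4.46 mg/L = 1924.044 g/h  (m^3/h * mg/L = g/h)
Daily TAN removed = 1924.044 * 24 = 46177.056 g/day
Convert to kg/day: 46177.056 / 1000 = 46.177056 kg/day

46.177056 kg/day


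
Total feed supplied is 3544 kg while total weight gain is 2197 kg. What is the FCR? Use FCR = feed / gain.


FCR = feed consumed / weight gained
FCR = 3544 kg / 2197 kg = 1.61311

1.61311


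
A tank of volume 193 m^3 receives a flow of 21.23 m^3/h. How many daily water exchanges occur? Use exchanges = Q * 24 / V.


Daily flow volume = 21.23 m^3/h * 24 h = 509.52 m^3/day
Exchanges = daily flow / tank volume = 509.52 / 193 = 2.64 exchanges/day

2.64 exchanges/day


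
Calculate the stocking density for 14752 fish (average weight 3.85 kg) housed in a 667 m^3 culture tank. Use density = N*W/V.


Total biomass = 14752 fish * 3.85 kg = 56795.2 kg
Density = total biomass / volume = 56795.2 / 667 = 85.1502 kg/m^3

85.1502 kg/m^3


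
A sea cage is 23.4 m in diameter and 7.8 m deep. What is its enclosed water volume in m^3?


r = d/2 = 23.4/2 = 11.7 m
Base area = pi*r^2 = pi*11.7^2 = 430.05262 m^2
Volume = 430.05262 * 7.8 = 3354.41 m^3

3354.41 m^3


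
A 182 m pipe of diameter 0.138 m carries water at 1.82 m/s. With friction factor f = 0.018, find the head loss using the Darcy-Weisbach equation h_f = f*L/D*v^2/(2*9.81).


v^2 = 1.82^2 = 3.3124 m^2/s^2
L/D = 182/0.138 = 1318.8406
h_f = f*(L/D)*v^2/(2g) = 0.018 * 1318.8406 * 3.3124 / 19.62 = 4.00782 m

4.00782 m


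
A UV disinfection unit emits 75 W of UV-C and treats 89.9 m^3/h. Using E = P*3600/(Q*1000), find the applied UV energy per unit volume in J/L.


Energy delivered per hour = 75 W * 3600 s = 270000 J/h
Volume treated per hour = 89.9 m^3/h * 1000 = 89900 L/h
dose = 270000 / 89900 = 3.00334 J/L

3.00334 J/L


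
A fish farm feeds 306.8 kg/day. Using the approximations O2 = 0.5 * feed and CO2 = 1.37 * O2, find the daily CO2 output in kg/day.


O2 = 306.8 * 0.5 = 153.4
CO2 = 153.4 * 1.37 = 210.158

210.158 kg/day


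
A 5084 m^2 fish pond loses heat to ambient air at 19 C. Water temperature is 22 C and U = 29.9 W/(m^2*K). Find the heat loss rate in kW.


Temperature difference dT = 22 - 19 = 3 K
Heat loss (W) = U * A * dT = 29.9 * 5084 * 3 = 456034.8 W
Convert to kW: 456034.8 / 1000 = 456.0348 kW

456.0348 kW


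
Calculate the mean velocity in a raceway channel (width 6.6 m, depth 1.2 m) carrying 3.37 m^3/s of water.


Cross-sectional area = W * d = 6.6 * 1.2 = 7.92 m^2
Velocity = Q / A = 3.37 / 7.92 = 0.425505 m/s

0.425505 m/s


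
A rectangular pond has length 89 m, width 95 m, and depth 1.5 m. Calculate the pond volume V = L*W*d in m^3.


Base area = L * W = 89 * 95 = 8455 m^2
Volume = area * depth = 8455 * 1.5 = 12682.5 m^3

12682.5 m^3


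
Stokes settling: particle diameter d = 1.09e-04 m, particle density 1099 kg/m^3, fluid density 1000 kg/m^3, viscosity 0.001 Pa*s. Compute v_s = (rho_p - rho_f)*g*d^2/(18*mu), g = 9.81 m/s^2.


Density difference: rho_p - rho_f = 1099 - 1000 = 99 kg/m^3
d^2 = (1.09e-04)^2 = 1.1881e-08 m^2
Numerator = (rho_p - rho_f) * g * d^2 = 99 * 9.81 * 1.1881e-08 = 1.1538708e-05
Denominator = 18 * mu = 18 * 0.001 = 0.018
v_s = 1.1538708e-05 / 0.018 = 6.41039e-04 m/s
Check: Re = rho_f * v_s * d / mu = 1000 * 6.41039e-04 * 1.09e-04 / 0.001 = 0.0699 < 1, so Stokes' law applies.

6.41039e-04 m/s


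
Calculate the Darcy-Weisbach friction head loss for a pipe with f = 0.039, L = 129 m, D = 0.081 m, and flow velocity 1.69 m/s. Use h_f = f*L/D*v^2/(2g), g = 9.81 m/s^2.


v^2 = 1.69^2 = 2.8561 m^2/s^2
L/D = 129/0.081 = 1592.5926
h_f = f*(L/D)*v^2/(2g) = 0.039 * 1592.5926 * 2.8561 / 19.62 = 9.04157 m

9.04157 m


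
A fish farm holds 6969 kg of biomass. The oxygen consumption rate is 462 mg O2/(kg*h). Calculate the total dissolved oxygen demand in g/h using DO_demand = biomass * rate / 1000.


Total O2 consumption (mg/h) = 6969 kg * 462 mg/(kg*h) = 3219678 mg/h
Convert to g/h: 3219678 / 1000 = 3219.678 g/h

3219.678 g/h


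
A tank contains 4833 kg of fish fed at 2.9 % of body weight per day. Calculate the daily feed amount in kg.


Feeding rate fraction = 2.9% / 100 = 0.029
Daily feed = 4833 kg * 0.029 = 140.157 kg/day

140.157 kg/day


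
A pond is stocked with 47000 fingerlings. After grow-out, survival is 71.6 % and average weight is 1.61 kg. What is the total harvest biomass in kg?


Survivors = 47000 * 71.6/100 = 33652 fish
Harvest biomass = survivors * W_f = 33652 * 1.61 = 54179.72 kg

54179.72 kg


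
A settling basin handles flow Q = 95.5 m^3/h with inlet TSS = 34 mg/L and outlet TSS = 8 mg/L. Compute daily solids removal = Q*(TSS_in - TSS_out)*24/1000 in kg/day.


Concentration drop: TSS_in - TSS_out = 34 - 8 = 26 mg/L
Hourly solids removed = Q * dTSS = 95.5 m^3/h * 26 mg/L = 2483 g/h  (m^3/h * mg/L = g/h)
Daily solids removed = 2483 * 24 = 59592 g/day
Convert g to kg: 59592 / 1000 = 59.592 kg/day

59.592 kg/day


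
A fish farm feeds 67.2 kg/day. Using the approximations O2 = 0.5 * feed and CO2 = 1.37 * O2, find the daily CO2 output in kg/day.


O2 = 67.2 * 0.5 = 33.6
CO2 = 33.6 * 1.37 = 46.032

46.032 kg/day


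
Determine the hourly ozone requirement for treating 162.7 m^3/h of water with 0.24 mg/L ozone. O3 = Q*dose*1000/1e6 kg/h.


O3 demand (mg/h) = Q * dose * 1000 = 162.7 * 0.24 * 1000 = 39048 mg/h
Convert mg to kg: 39048 / 1e6 = 0.039048 kg/h

0.039048 kg/h


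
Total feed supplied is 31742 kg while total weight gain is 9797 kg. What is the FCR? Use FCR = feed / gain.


FCR = feed consumed / weight gained
FCR = 31742 kg / 9797 kg = 3.23997

3.23997


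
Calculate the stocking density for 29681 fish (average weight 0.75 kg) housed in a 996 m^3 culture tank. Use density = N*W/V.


Total biomass = 29681 fish * 0.75 kg = 22260.75 kg
Density = total biomass / volume = 22260.75 / 996 = 22.3502 kg/m^3

22.3502 kg/m^3


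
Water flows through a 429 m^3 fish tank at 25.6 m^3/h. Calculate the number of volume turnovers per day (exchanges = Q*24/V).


Daily flow volume = 25.6 m^3/h * 24 h = 614.4 m^3/day
Exchanges = daily flow / tank volume = 614.4 / 429 = 1.43217 exchanges/day

1.43217 exchanges/day


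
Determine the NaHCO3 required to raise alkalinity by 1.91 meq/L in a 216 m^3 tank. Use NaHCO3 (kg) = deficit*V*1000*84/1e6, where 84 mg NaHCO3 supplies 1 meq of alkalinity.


Tank volume in L = 216 m^3 * 1000 = 216000 L
Total meq required = 1.91 meq/L * 216000 L = 412560 meq
NaHCO3 mass = 412560 meq * 84 mg/meq / 1e6 = 34.655 kg

34.655 kg


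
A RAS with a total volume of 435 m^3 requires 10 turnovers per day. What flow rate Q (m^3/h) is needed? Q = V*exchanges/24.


Daily recirculation volume = 435 m^3 * 10 = 4350 m^3/day
Flow rate Q = daily volume / 24 h = 4350 / 24 = 181.25 m^3/h

181.25 m^3/h


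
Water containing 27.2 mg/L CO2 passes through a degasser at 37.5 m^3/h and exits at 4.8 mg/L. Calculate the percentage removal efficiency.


CO2_out / CO2_in = 4.8 / 27.2 = 0.17647059
Fraction remaining = 0.17647059
efficiency = (1 - 0.17647059) * 100 = 82.3529 %

82.3529 %


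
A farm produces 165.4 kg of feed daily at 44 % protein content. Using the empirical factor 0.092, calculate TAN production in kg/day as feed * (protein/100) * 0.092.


Protein in feed = 165.4 * 44/100 = 72.776 kg/day
TAN = protein * 0.092 = 72.776 * 0.092 = 6.695392 kg/day

6.695392 kg/day


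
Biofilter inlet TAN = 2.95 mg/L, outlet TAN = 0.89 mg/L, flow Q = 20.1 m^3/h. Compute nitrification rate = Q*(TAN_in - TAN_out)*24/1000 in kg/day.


Concentration drop: TAN_in - TAN_out = 2.95 - 0.89 = 2.06 mg/L
Hourly TAN removed = Q * dTAN = 20.1 m^3/h * 2.06 mg/L = 41.406 g/h  (m^3/h * mg/L = g/h)
Daily TAN removed = 41.406 * 24 = 993.744 g/day
Convert to kg/day: 993.744 / 1000 = 0.993744 kg/day

0.993744 kg/day


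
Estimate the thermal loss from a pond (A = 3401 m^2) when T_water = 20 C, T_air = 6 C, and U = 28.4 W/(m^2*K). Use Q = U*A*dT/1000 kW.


Temperature difference dT = 20 - 6 = 14 K
Heat loss (W) = U * A * dT = 28.4 * 3401 * 14 = 1352237.6 W
Convert to kW: 1352237.6 / 1000 = 1352.2376 kW

1352.2376 kW


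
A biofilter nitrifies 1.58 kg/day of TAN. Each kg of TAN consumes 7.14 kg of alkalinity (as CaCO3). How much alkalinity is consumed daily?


Alkalinity factor: 7.14 kg CaCO3 consumed per kg TAN nitrified
alk = 1.58 kg TAN * 7.14 = 11.2812 kg CaCO3/day

11.2812 kg CaCO3/day


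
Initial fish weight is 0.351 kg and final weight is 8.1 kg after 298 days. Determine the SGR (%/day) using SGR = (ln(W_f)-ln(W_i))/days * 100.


ln(W_f) = ln(8.1) = 2.0918641
ln(W_i) = ln(0.351) = -1.0469691
ln(W_f) - ln(W_i) = 2.0918641 - -1.0469691 = 3.1388332
SGR = 3.1388332 / 298 * 100 = 1.0533 %/day

1.0533 %/day


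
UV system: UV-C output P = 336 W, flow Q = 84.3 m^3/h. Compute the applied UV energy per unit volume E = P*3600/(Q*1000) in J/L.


Energy delivered per hour = 336 W * 3600 s = 1209600 J/h
Volume treated per hour = 84.3 m^3/h * 1000 = 84300 L/h
dose = 1209600 / 84300 = 14.3488 J/L

14.3488 J/L


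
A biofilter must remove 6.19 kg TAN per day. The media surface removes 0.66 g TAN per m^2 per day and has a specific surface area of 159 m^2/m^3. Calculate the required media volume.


A = 6.19*1000 / 0.66 = 9378.7879 m^2
V = 9378.7879 / 159 = 58.9861

58.9861 m^3


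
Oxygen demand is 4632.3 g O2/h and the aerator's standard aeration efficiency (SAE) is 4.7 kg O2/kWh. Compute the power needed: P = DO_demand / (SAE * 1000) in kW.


SAE in g O2/kWh = 4.7 * 1000 = 4700 g/kWh
P = DO_demand / SAE_g = 4632.3 / 4700 = 0.985596 kW

0.985596 kW


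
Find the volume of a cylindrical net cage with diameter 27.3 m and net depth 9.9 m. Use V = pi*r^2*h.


r = d/2 = 27.3/2 = 13.65 m
Base area = pi*r^2 = pi*13.65^2 = 585.3494 m^2
Volume = 585.3494 * 9.9 = 5794.96 m^3

5794.96 m^3


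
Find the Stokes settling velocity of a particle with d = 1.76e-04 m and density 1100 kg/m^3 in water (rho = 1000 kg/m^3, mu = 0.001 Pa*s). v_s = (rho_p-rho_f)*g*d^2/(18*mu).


Density difference: rho_p - rho_f = 1100 - 1000 = 100 kg/m^3
d^2 = (1.76e-04)^2 = 3.0976e-08 m^2
Numerator = (rho_p - rho_f) * g * d^2 = 100 * 9.81 * 3.0976e-08 = 3.0387456e-05
Denominator = 18 * mu = 18 * 0.001 = 0.018
v_s = 3.0387456e-05 / 0.018 = 0.00168819 m/s
Check: Re = rho_f * v_s * d / mu = 1000 * 0.00168819 * 1.76e-04 / 0.001 = 0.297 < 1, so Stokes' law applies.

0.00168819 m/s


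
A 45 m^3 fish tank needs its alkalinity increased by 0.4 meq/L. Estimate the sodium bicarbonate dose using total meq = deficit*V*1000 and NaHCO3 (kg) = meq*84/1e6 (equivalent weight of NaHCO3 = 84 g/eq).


Tank volume in L = 45 m^3 * 1000 = 45000 L
Total meq required = 0.4 meq/L * 45000 L = 18000 meq
NaHCO3 mass = 18000 meq * 84 mg/meq / 1e6 = 1.512 kg

1.512 kg


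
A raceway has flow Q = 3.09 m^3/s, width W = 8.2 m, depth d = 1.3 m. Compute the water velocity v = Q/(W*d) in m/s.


Cross-sectional area = W * d = 8.2 * 1.3 = 10.66 m^2
Velocity = Q / A = 3.09 / 10.66 = 0.289869 m/s

0.289869 m/s


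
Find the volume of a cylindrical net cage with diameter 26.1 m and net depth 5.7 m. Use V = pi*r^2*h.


r = d/2 = 26.1/2 = 13.05 m
Base area = pi*r^2 = pi*13.05^2 = 535.02108 m^2
Volume = 535.02108 * 5.7 = 3049.62 m^3

3049.62 m^3


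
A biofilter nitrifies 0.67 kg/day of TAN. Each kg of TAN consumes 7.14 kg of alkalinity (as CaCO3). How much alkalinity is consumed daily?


Alkalinity factor: 7.14 kg CaCO3 consumed per kg TAN nitrified
alk = 0.67 kg TAN * 7.14 = 4.7838 kg CaCO3/day

4.7838 kg CaCO3/day


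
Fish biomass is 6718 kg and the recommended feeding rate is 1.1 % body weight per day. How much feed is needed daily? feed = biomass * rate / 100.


Feeding rate fraction = 1.1% / 100 = 0.011
Daily feed = 6718 kg * 0.011 = 73.898 kg/day

73.898 kg/day


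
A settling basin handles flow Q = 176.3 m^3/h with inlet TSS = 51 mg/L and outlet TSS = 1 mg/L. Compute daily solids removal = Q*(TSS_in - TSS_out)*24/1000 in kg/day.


Concentration drop: TSS_in - TSS_out = 51 - 1 = 50 mg/L
Hourly solids removed = Q * dTSS = 176.3 m^3/h * 50 mg/L = 8815 g/h  (m^3/h * mg/L = g/h)
Daily solids removed = 8815 * 24 = 211560 g/day
Convert g to kg: 211560 / 1000 = 211.56 kg/day

211.56 kg/day


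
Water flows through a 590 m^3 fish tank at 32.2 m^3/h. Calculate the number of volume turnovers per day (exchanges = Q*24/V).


Daily flow volume = 32.2 m^3/h * 24 h = 772.8 m^3/day
Exchanges = daily flow / tank volume = 772.8 / 590 = 1.30983 exchanges/day

1.30983 exchanges/day


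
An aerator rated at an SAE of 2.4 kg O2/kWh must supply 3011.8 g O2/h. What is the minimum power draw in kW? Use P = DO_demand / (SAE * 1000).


SAE in g O2/kWh = 2.4 * 1000 = 2400 g/kWh
P = DO_demand / SAE_g = 3011.8 / 2400 = 1.25492 kW

1.25492 kW


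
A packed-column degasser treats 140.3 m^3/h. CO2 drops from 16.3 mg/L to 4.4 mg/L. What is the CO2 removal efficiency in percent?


CO2_out / CO2_in = 4.4 / 16.3 = 0.26993865
Fraction remaining = 0.26993865
efficiency = (1 - 0.26993865) * 100 = 73.0061 %

73.0061 %


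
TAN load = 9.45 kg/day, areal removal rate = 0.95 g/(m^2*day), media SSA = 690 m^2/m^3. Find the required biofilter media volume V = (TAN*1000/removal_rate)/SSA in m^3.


A = 9.45*1000 / 0.95 = 9947.3684 m^2
V = 9947.3684 / 690 = 14.4165

14.4165 m^3


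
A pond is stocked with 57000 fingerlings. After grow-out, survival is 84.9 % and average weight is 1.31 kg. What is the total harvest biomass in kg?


Survivors = 57000 * 84.9/100 = 48393 fish
Harvest biomass = survivors * W_f = 48393 * 1.31 = 63394.83 kg

63394.83 kg


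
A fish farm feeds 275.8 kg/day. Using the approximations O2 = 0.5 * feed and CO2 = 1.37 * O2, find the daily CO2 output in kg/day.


O2 = 275.8 * 0.5 = 137.9
CO2 = 137.9 * 1.37 = 188.923

188.923 kg/day


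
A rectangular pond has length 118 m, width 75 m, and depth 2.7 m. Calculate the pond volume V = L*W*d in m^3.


Base area = L * W = 118 * 75 = 8850 m^2
Volume = area * depth = 8850 * 2.7 = 23895 m^3

23895 m^3


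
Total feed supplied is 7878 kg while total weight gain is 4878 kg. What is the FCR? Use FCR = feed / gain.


FCR = feed consumed / weight gained
FCR = 7878 kg / 4878 kg = 1.61501

1.61501


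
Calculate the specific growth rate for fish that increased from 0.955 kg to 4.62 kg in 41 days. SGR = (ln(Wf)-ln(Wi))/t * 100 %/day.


ln(W_f) = ln(4.62) = 1.5303947
ln(W_i) = ln(0.955) = -0.046043939
ln(W_f) - ln(W_i) = 1.5303947 - -0.046043939 = 1.5764386
SGR = 1.5764386 / 41 * 100 = 3.84497 %/day

3.84497 %/day


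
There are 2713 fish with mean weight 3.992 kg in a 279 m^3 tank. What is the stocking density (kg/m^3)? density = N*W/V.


Total biomass = 2713 fish * 3.992 kg = 10830.296 kg
Density = total biomass / volume = 10830.296 / 279 = 38.8183 kg/m^3

38.8183 kg/m^3


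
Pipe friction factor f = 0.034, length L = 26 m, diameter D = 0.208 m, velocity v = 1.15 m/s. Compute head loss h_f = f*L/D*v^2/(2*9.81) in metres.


v^2 = 1.15^2 = 1.3225 m^2/s^2
L/D = 26/0.208 = 125
h_f = f*(L/D)*v^2/(2g) = 0.034 * 125 * 1.3225 / 19.62 = 0.286474 m

0.286474 m


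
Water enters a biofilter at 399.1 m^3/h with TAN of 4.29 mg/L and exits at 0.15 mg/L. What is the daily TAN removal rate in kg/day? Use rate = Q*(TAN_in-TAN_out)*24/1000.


Concentration drop: TAN_in - TAN_out = 4.29 - 0.15 = 4.14 mg/L
Hourly TAN removed = Q * dTAN = 399.1 m^3/h * 4.14 mg/L = 1652.274 g/h  (m^3/h * mg/L = g/h)
Daily TAN removed = 1652.274 * 24 = 39654.576 g/day
Convert to kg/day: 39654.576 / 1000 = 39.654576 kg/day

39.654576 kg/day


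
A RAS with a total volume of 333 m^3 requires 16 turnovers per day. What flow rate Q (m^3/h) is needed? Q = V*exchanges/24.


Daily recirculation volume = 333 m^3 * 16 = 5328 m^3/day
Flow rate Q = daily volume / 24 h = 5328 / 24 = 222 m^3/h

222 m^3/h


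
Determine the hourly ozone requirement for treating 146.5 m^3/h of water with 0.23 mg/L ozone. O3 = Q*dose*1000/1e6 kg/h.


O3 demand (mg/h) = Q * dose * 1000 = 146.5 * 0.23 * 1000 = 33695 mg/h
Convert mg to kg: 33695 / 1e6 = 0.033695 kg/h

0.033695 kg/h


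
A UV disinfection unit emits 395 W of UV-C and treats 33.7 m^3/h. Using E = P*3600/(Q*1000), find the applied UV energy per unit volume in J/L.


Energy delivered per hour = 395 W * 3600 s = 1422000 J/h
Volume treated per hour = 33.7 m^3/h * 1000 = 33700 L/h
dose = 1422000 / 33700 = 42.1958 J/L

42.1958 J/L


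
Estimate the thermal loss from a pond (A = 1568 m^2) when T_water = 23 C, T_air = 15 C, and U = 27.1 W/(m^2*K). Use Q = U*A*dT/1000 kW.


Temperature difference dT = 23 - 15 = 8 K
Heat loss (W) = U * A * dT = 27.1 * 1568 * 8 = 339942.4 W
Convert to kW: 339942.4 / 1000 = 339.9424 kW

339.9424 kW


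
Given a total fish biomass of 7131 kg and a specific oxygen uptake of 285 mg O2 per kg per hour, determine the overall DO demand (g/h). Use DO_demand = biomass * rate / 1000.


Total O2 consumption (mg/h) = 7131 kg * 285 mg/(kg*h) = 2032335 mg/h
Convert to g/h: 2032335 / 1000 = 2032.335 g/h

2032.335 g/h


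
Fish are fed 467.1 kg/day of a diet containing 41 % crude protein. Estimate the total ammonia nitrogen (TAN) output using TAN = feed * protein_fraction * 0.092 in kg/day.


Protein in feed = 467.1 * 41/100 = 191.511 kg/day
TAN = protein * 0.092 = 191.511 * 0.092 = 17.619012 kg/day

17.619012 kg/day


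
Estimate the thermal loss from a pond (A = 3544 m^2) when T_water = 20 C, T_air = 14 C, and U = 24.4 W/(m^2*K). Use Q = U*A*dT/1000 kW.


Temperature difference dT = 20 - 14 = 6 K
Heat loss (W) = U * A * dT = 24.4 * 3544 * 6 = 518841.6 W
Convert to kW: 518841.6 / 1000 = 518.8416 kW

518.8416 kW


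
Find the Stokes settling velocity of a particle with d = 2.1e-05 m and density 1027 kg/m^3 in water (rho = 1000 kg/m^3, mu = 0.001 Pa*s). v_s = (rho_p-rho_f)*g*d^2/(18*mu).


Density difference: rho_p - rho_f = 1027 - 1000 = 27 kg/m^3
d^2 = (2.1e-05)^2 = 4.41e-10 m^2
Numerator = (rho_p - rho_f) * g * d^2 = 27 * 9.81 * 4.41e-10 = 1.1680767e-07
Denominator = 18 * mu = 18 * 0.001 = 0.018
v_s = 1.1680767e-07 / 0.018 = 6.48931e-06 m/s
Check: Re = rho_f * v_s * d / mu = 1000 * 6.48931e-06 * 2.1e-05 / 0.001 = 1.36e-04 < 1, so Stokes' law applies.

6.48931e-06 m/s


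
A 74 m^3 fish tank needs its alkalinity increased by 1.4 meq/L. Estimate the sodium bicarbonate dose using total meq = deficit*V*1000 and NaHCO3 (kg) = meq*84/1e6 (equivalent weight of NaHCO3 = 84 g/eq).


Tank volume in L = 74 m^3 * 1000 = 74000 L
Total meq required = 1.4 meq/L * 74000 L = 103600 meq
NaHCO3 mass = 103600 meq * 84 mg/meq / 1e6 = 8.7024 kg

8.7024 kg


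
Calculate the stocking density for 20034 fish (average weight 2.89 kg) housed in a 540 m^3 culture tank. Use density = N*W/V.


Total biomass = 20034 fish * 2.89 kg = 57898.26 kg
Density = total biomass / volume = 57898.26 / 540 = 107.219 kg/m^3

107.219 kg/m^3


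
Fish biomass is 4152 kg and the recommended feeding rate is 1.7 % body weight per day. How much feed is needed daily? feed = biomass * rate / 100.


Feeding rate fraction = 1.7% / 100 = 0.017
Daily feed = 4152 kg * 0.017 = 70.584 kg/day

70.584 kg/day


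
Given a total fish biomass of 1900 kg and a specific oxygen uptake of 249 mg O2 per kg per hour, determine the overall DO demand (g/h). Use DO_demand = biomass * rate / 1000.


Total O2 consumption (mg/h) = 1900 kg * 249 mg/(kg*h) = 473100 mg/h
Convert to g/h: 473100 / 1000 = 473.1 g/h

473.1 g/h


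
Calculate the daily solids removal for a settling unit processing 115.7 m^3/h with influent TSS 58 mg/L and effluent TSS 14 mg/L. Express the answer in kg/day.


Concentration drop: TSS_in - TSS_out = 58 - 14 = 44 mg/L
Hourly solids removed = Q * dTSS = 115.7 m^3/h * 44 mg/L = 5090.8 g/h  (m^3/h * mg/L = g/h)
Daily solids removed = 5090.8 * 24 = 122179.2 g/day
Convert g to kg: 122179.2 / 1000 = 122.1792 kg/day

122.1792 kg/day


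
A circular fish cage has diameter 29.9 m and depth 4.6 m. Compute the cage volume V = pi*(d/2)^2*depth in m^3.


r = d/2 = 29.9/2 = 14.95 m
Base area = pi*r^2 = pi*14.95^2 = 702.15381 m^2
Volume = 702.15381 * 4.6 = 3229.91 m^3

3229.91 m^3


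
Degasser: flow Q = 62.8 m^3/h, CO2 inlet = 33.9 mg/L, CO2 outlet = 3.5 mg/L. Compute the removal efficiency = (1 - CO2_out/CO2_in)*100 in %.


CO2_out / CO2_in = 3.5 / 33.9 = 0.10324484
Fraction remaining = 0.10324484
efficiency = (1 - 0.10324484) * 100 = 89.6755 %

89.6755 %


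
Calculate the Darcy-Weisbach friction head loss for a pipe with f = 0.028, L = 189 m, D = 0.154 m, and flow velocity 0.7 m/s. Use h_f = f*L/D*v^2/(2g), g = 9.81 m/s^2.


v^2 = 0.7^2 = 0.49 m^2/s^2
L/D = 189/0.154 = 1227.2727
h_f = f*(L/D)*v^2/(2g) = 0.028 * 1227.2727 * 0.49 / 19.62 = 0.858215 m

0.858215 m


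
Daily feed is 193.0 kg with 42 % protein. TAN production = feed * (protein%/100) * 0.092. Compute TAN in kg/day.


Protein in feed = 193.0 * 42/100 = 81.06 kg/day
TAN = protein * 0.092 = 81.06 * 0.092 = 7.45752 kg/day

7.45752 kg/day


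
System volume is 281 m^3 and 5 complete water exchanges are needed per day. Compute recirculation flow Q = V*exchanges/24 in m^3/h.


Daily recirculation volume = 281 m^3 * 5 = 1405 m^3/day
Flow rate Q = daily volume / 24 h = 1405 / 24 = 58.5417 m^3/h

58.5417 m^3/h


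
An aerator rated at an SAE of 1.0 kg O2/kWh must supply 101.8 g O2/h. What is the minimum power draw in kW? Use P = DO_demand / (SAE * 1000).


SAE in g O2/kWh = 1.0 * 1000 = 1000 g/kWh
P = DO_demand / SAE_g = 101.8 / 1000 = 0.1018 kW

0.1018 kW


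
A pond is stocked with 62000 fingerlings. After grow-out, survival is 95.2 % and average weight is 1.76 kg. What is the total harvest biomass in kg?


Survivors = 62000 * 95.2/100 = 59024 fish
Harvest biomass = survivors * W_f = 59024 * 1.76 = 103882.24 kg

103882.24 kg


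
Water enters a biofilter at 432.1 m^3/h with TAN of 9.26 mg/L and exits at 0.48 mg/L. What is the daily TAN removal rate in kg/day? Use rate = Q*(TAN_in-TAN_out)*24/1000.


Concentration drop: TAN_in - TAN_out = 9.26 - 0.48 = 8.78 mg/L
Hourly TAN removed = Q * dTAN = 432.1 m^3/h * 8.78 mg/L = 3793.838 g/h  (m^3/h * mg/L = g/h)
Daily TAN removed = 3793.838 * 24 = 91052.112 g/day
Convert to kg/day: 91052.112 / 1000 = 91.052112 kg/day

91.052112 kg/day


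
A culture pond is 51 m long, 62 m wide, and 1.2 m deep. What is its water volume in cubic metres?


Base area = L * W = 51 * 62 = 3162 m^2
Volume = area * depth = 3162 * 1.2 = 3794.4 m^3

3794.4 m^3


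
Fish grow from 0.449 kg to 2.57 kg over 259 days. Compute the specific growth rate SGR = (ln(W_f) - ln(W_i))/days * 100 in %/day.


ln(W_f) = ln(2.57) = 0.9439059
ln(W_i) = ln(0.449) = -0.80073239
ln(W_f) - ln(W_i) = 0.9439059 - -0.80073239 = 1.7446383
SGR = 1.7446383 / 259 * 100 = 0.673606 %/day

0.673606 %/day


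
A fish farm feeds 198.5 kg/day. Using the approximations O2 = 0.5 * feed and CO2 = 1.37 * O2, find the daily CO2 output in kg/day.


O2 = 198.5 * 0.5 = 99.25
CO2 = 99.25 * 1.37 = 135.9725

135.9725 kg/day


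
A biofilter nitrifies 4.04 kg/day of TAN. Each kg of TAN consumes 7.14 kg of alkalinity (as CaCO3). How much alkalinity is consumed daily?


Alkalinity factor: 7.14 kg CaCO3 consumed per kg TAN nitrified
alk = 4.04 kg TAN * 7.14 = 28.8456 kg CaCO3/day

28.8456 kg CaCO3/day


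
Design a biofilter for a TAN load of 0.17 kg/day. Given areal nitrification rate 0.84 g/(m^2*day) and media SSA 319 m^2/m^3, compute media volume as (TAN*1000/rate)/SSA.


A = 0.17*1000 / 0.84 = 202.38095 m^2
V = 202.38095 / 319 = 0.634423

0.634423 m^3


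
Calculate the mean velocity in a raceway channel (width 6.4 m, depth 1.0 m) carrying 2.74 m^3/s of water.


Cross-sectional area = W * d = 6.4 * 1.0 = 6.4 m^2
Velocity = Q / A = 2.74 / 6.4 = 0.428125 m/s

0.428125 m/s


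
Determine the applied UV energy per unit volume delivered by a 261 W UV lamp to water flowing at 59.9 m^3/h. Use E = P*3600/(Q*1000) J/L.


Energy delivered per hour = 261 W * 3600 s = 939600 J/h
Volume treated per hour = 59.9 m^3/h * 1000 = 59900 L/h
dose = 939600 / 59900 = 15.6861 J/L

15.6861 J/L


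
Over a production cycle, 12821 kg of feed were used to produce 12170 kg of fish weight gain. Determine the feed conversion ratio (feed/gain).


FCR = feed consumed / weight gained
FCR = 12821 kg / 12170 kg = 1.05349

1.05349


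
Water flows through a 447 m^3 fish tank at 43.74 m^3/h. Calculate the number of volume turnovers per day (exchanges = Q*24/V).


Daily flow volume = 43.74 m^3/h * 24 h = 1049.76 m^3/day
Exchanges = daily flow / tank volume = 1049.76 / 447 = 2.34846 exchanges/day

2.34846 exchanges/day


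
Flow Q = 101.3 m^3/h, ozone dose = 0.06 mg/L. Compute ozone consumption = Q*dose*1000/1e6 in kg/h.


O3 demand (mg/h) = Q * dose * 1000 = 101.3 * 0.06 * 1000 = 6078 mg/h
Convert mg to kg: 6078 / 1e6 = 0.006078 kg/h

0.006078 kg/h


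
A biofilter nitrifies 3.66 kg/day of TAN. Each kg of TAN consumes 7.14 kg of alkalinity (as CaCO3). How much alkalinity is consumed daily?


Alkalinity factor: 7.14 kg CaCO3 consumed per kg TAN nitrified
alk = 3.66 kg TAN * 7.14 = 26.1324 kg CaCO3/day

26.1324 kg CaCO3/day
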